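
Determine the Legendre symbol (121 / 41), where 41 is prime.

1

First reduce: 121 ≡ 39 (mod 41).
Reciprocity: 39 ≡ 3 and 41 ≡ 1 (mod 4), so (39/41) = +(41/39).
Reduce top mod 39: now compute (2/39).
Pull out 2: since 39 ≡ 7 (mod 8), (2/39) = +1.
Reached (1/39) = 1. Collecting the sign flips along the way, the symbol is +1.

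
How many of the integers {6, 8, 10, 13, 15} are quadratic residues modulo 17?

3

(6/17) = -1 → non-residue.
(8/17) = +1 → QR.
(10/17) = -1 → non-residue.
(13/17) = +1 → QR.
(15/17) = +1 → QR.
Total quadratic residues among the 5: 3.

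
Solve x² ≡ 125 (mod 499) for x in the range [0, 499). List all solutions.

249, 250

Since 499 ≡ 3 (mod 4), a square root of 125 is 125^((499+1)/4) = 125^125 mod 499.
Repeated squaring: 125^2≡156, 125^4≡384, 125^8≡251, 125^16≡127, 125^32≡161, 125^64≡472 (mod 499).
125^125 = 125^(64+32+16+8+4+1) ≡ 249 (mod 499).
Check: 249² = 62001 ≡ 125 (mod 499). The two roots are 249 and 250.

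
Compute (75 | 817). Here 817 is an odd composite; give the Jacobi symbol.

Reciprocity: 75 ≡ 3 and 817 ≡ 1 (mod 4), so (75/817) = +(817/75).
Reduce top mod 75: now compute (67/75).
Reciprocity: 67 ≡ 3 and 75 ≡ 3 (mod 4), so (67/75) = −(75/67).
Reduce top mod 67: now compute (8/67).
Pull out 2^3: since 67 ≡ 3 (mod 8), (2/67) = -1, so (2/67)^3 = -1.
Reached (1/67) = 1. Collecting the sign flips along the way, the symbol is +1.

1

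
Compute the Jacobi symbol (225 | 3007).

1

Reciprocity: 225 ≡ 1 and 3007 ≡ 3 (mod 4), so (225/3007) = +(3007/225).
Reduce top mod 225: now compute (82/225).
Pull out 2: since 225 ≡ 1 (mod 8), (2/225) = +1.
Reciprocity: 41 ≡ 1 and 225 ≡ 1 (mod 4), so (41/225) = +(225/41).
Reduce top mod 41: now compute (20/41).
Pull out 2^2: since 41 ≡ 1 (mod 8), (2/41) = +1, so (2/41)^2 = +1.
Reciprocity: 5 ≡ 1 and 41 ≡ 1 (mod 4), so (5/41) = +(41/5).
Reduce top mod 5: now compute (1/5).
Reached (1/5) = 1. Collecting the sign flips along the way, the symbol is +1.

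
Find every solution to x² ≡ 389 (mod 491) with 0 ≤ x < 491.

161, 330

Since 491 ≡ 3 (mod 4), a square root of 389 is 389^((491+1)/4) = 389^123 mod 491.
Repeated squaring: 389^2≡93, 389^4≡302, 389^8≡369, 389^16≡154, 389^32≡148, 389^64≡300 (mod 491).
389^123 = 389^(64+32+16+8+2+1) ≡ 161 (mod 491).
Check: 161² = 25921 ≡ 389 (mod 491). The two roots are 161 and 330.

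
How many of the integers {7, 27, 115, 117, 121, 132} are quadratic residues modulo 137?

3

(7/137) = +1 → QR.
(27/137) = -1 → non-residue.
(115/137) = +1 → QR.
(117/137) = -1 → non-residue.
(121/137) = +1 → QR.
(132/137) = -1 → non-residue.
Total quadratic residues among the 6: 3.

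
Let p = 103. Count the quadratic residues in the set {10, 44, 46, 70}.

1

(10/103) = -1 → non-residue.
(44/103) = -1 → non-residue.
(46/103) = +1 → QR.
(70/103) = -1 → non-residue.
Total quadratic residues among the 4: 1.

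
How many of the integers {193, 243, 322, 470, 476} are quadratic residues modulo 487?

(193/487) = +1 → QR.
(243/487) = -1 → non-residue.
(322/487) = +1 → QR.
(470/487) = +1 → QR.
(476/487) = +1 → QR.
Total quadratic residues among the 5: 4.

4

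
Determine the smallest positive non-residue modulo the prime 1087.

3

(2/1087) = +1, so 2 is a residue.
(3/1087) = −1, so 3 is the smallest positive non-residue mod 1087.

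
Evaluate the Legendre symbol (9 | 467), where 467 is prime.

Euler's criterion: (9/467) ≡ 9^233 (mod 467).
9^2 ≡ 81 (mod 467)
9^4 ≡ 23 (mod 467)
9^8 ≡ 62 (mod 467)
9^16 ≡ 108 (mod 467)
9^32 ≡ 456 (mod 467)
9^64 ≡ 121 (mod 467)
9^128 ≡ 164 (mod 467)
9^233 = 9^(128+64+32+8+1) ≡ 1 (mod 467).
Result is 1, so (9/467) = 1.

1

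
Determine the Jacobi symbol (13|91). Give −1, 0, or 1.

Reciprocity: 13 ≡ 1 and 91 ≡ 3 (mod 4), so (13/91) = +(91/13).
Reduce top mod 13: now compute (0/13).
Top reduces to 0: gcd > 1, so the symbol is 0.

0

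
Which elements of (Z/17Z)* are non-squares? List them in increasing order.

Square k = 1,…,8 (k and 17−k give the same square):
1²=1, 2²=4, 3²=9, 4²=16, 5²≡8, 6²≡2, 7²≡15, 8²≡13 (mod 17).
The residues are {1, 2, 4, 8, 9, 13, 15, 16}; the non-residues are the remaining 8 nonzero classes.

3,5,6,7,10,11,12,14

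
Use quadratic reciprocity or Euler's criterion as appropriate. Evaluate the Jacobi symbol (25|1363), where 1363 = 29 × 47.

Reciprocity: 25 ≡ 1 and 1363 ≡ 3 (mod 4), so (25/1363) = +(1363/25).
Reduce top mod 25: now compute (13/25).
Reciprocity: 13 ≡ 1 and 25 ≡ 1 (mod 4), so (13/25) = +(25/13).
Reduce top mod 13: now compute (12/13).
Pull out 2^2: since 13 ≡ 5 (mod 8), (2/13) = -1, so (2/13)^2 = +1.
Reciprocity: 3 ≡ 3 and 13 ≡ 1 (mod 4), so (3/13) = +(13/3).
Reduce top mod 3: now compute (1/3).
Reached (1/3) = 1. Collecting the sign flips along the way, the symbol is +1.

1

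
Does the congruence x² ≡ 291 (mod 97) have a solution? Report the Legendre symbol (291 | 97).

0

First reduce: 291 ≡ 0 (mod 97).
Top reduces to 0: gcd > 1, so the symbol is 0.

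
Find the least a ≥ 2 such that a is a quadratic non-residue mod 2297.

(2/2297) = +1, so 2 is a residue.
(3/2297) = −1, so 3 is the smallest positive non-residue mod 2297.

3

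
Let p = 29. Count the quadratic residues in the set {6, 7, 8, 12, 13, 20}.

(6/29) = +1 → QR.
(7/29) = +1 → QR.
(8/29) = -1 → non-residue.
(12/29) = -1 → non-residue.
(13/29) = +1 → QR.
(20/29) = +1 → QR.
Total quadratic residues among the 6: 4.

4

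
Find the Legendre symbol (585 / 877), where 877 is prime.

Reciprocity: 585 ≡ 1 and 877 ≡ 1 (mod 4), so (585/877) = +(877/585).
Reduce top mod 585: now compute (292/585).
Pull out 2^2: since 585 ≡ 1 (mod 8), (2/585) = +1, so (2/585)^2 = +1.
Reciprocity: 73 ≡ 1 and 585 ≡ 1 (mod 4), so (73/585) = +(585/73).
Reduce top mod 73: now compute (1/73).
Reached (1/73) = 1. Collecting the sign flips along the way, the symbol is +1.

1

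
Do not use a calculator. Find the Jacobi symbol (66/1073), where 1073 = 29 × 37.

Pull out 2: since 1073 ≡ 1 (mod 8), (2/1073) = +1.
Reciprocity: 33 ≡ 1 and 1073 ≡ 1 (mod 4), so (33/1073) = +(1073/33).
Reduce top mod 33: now compute (17/33).
Reciprocity: 17 ≡ 1 and 33 ≡ 1 (mod 4), so (17/33) = +(33/17).
Reduce top mod 17: now compute (16/17).
Pull out 2^4: since 17 ≡ 1 (mod 8), (2/17) = +1, so (2/17)^4 = +1.
Reached (1/17) = 1. Collecting the sign flips along the way, the symbol is +1.

1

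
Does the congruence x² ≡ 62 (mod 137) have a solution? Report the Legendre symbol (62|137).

-1

Pull out 2: since 137 ≡ 1 (mod 8), (2/137) = +1.
Reciprocity: 31 ≡ 3 and 137 ≡ 1 (mod 4), so (31/137) = +(137/31).
Reduce top mod 31: now compute (13/31).
Reciprocity: 13 ≡ 1 and 31 ≡ 3 (mod 4), so (13/31) = +(31/13).
Reduce top mod 13: now compute (5/13).
Reciprocity: 5 ≡ 1 and 13 ≡ 1 (mod 4), so (5/13) = +(13/5).
Reduce top mod 5: now compute (3/5).
Reciprocity: 3 ≡ 3 and 5 ≡ 1 (mod 4), so (3/5) = +(5/3).
Reduce top mod 3: now compute (2/3).
Pull out 2: since 3 ≡ 3 (mod 8), (2/3) = -1.
Reached (1/3) = 1. Collecting the sign flips along the way, the symbol is -1.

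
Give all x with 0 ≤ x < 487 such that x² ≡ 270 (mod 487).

Since 487 ≡ 3 (mod 4), a square root of 270 is 270^((487+1)/4) = 270^122 mod 487.
Repeated squaring: 270^2≡337, 270^4≡98, 270^8≡351, 270^16≡477, 270^32≡100, 270^64≡260 (mod 487).
270^122 = 270^(64+32+16+8+2) ≡ 277 (mod 487).
Check: 277² = 76729 ≡ 270 (mod 487). The two roots are 210 and 277.

210, 277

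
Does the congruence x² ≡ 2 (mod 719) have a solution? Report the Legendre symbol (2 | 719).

1

Euler's criterion: (2/719) ≡ 2^359 (mod 719).
2^2 ≡ 4 (mod 719)
2^4 ≡ 16 (mod 719)
2^8 ≡ 256 (mod 719)
2^16 ≡ 107 (mod 719)
2^32 ≡ 664 (mod 719)
2^64 ≡ 149 (mod 719)
2^128 ≡ 631 (mod 719)
2^256 ≡ 554 (mod 719)
2^359 = 2^(256+64+32+4+2+1) ≡ 1 (mod 719).
Result is 1, so (2/719) = 1.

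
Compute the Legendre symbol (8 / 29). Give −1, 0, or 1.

Pull out 2^3: since 29 ≡ 5 (mod 8), (2/29) = -1, so (2/29)^3 = -1.
Reached (1/29) = 1. Collecting the sign flips along the way, the symbol is -1.

-1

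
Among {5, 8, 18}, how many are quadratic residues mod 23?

2

(5/23) = -1 → non-residue.
(8/23) = +1 → QR.
(18/23) = +1 → QR.
Total quadratic residues among the 3: 2.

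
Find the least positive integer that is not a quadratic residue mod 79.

3

(2/79) = +1, so 2 is a residue.
(3/79) = −1, so 3 is the smallest positive non-residue mod 79.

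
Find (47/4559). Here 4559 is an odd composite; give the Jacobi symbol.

0

Reciprocity: 47 ≡ 3 and 4559 ≡ 3 (mod 4), so (47/4559) = −(4559/47).
Reduce top mod 47: now compute (0/47).
Top reduces to 0: gcd > 1, so the symbol is 0.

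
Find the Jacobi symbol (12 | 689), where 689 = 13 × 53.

-1

Pull out 2^2: since 689 ≡ 1 (mod 8), (2/689) = +1, so (2/689)^2 = +1.
Reciprocity: 3 ≡ 3 and 689 ≡ 1 (mod 4), so (3/689) = +(689/3).
Reduce top mod 3: now compute (2/3).
Pull out 2: since 3 ≡ 3 (mod 8), (2/3) = -1.
Reached (1/3) = 1. Collecting the sign flips along the way, the symbol is -1.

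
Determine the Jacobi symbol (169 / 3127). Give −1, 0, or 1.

Reciprocity: 169 ≡ 1 and 3127 ≡ 3 (mod 4), so (169/3127) = +(3127/169).
Reduce top mod 169: now compute (85/169).
Reciprocity: 85 ≡ 1 and 169 ≡ 1 (mod 4), so (85/169) = +(169/85).
Reduce top mod 85: now compute (84/85).
Pull out 2^2: since 85 ≡ 5 (mod 8), (2/85) = -1, so (2/85)^2 = +1.
Reciprocity: 21 ≡ 1 and 85 ≡ 1 (mod 4), so (21/85) = +(85/21).
Reduce top mod 21: now compute (1/21).
Reached (1/21) = 1. Collecting the sign flips along the way, the symbol is +1.

1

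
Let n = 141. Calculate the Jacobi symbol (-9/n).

0

First reduce: -9 ≡ 132 (mod 141).
Pull out 2^2: since 141 ≡ 5 (mod 8), (2/141) = -1, so (2/141)^2 = +1.
Reciprocity: 33 ≡ 1 and 141 ≡ 1 (mod 4), so (33/141) = +(141/33).
Reduce top mod 33: now compute (9/33).
Reciprocity: 9 ≡ 1 and 33 ≡ 1 (mod 4), so (9/33) = +(33/9).
Reduce top mod 9: now compute (6/9).
Pull out 2: since 9 ≡ 1 (mod 8), (2/9) = +1.
Reciprocity: 3 ≡ 3 and 9 ≡ 1 (mod 4), so (3/9) = +(9/3).
Reduce top mod 3: now compute (0/3).
Top reduces to 0: gcd > 1, so the symbol is 0.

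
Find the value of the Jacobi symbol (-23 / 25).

First reduce: -23 ≡ 2 (mod 25).
Pull out 2: since 25 ≡ 1 (mod 8), (2/25) = +1.
Reached (1/25) = 1. Collecting the sign flips along the way, the symbol is +1.

1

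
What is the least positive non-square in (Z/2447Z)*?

(2/2447) = +1, so 2 is a residue.
(3/2447) = +1, so 3 is a residue.
(4/2447) = +1, so 4 is a residue.
(5/2447) = −1, so 5 is the smallest positive non-residue mod 2447.

5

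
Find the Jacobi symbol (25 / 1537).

1

Reciprocity: 25 ≡ 1 and 1537 ≡ 1 (mod 4), so (25/1537) = +(1537/25).
Reduce top mod 25: now compute (12/25).
Pull out 2^2: since 25 ≡ 1 (mod 8), (2/25) = +1, so (2/25)^2 = +1.
Reciprocity: 3 ≡ 3 and 25 ≡ 1 (mod 4), so (3/25) = +(25/3).
Reduce top mod 3: now compute (1/3).
Reached (1/3) = 1. Collecting the sign flips along the way, the symbol is +1.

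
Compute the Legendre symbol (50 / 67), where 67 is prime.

Euler's criterion: (50/67) ≡ 50^33 (mod 67).
50^2 ≡ 21 (mod 67)
50^4 ≡ 39 (mod 67)
50^8 ≡ 47 (mod 67)
50^16 ≡ 65 (mod 67)
50^32 ≡ 4 (mod 67)
50^33 = 50^(32+1) ≡ 66 (mod 67).
Result is 66 ≡ −1, so (50/67) = −1.

-1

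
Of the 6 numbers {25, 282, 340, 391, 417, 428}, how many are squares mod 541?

(25/541) = +1 → QR.
(282/541) = -1 → non-residue.
(340/541) = -1 → non-residue.
(391/541) = -1 → non-residue.
(417/541) = +1 → QR.
(428/541) = -1 → non-residue.
Total quadratic residues among the 6: 2.

2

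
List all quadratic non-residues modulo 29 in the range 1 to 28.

Square k = 1,…,14 (k and 29−k give the same square):
1²=1, 2²=4, 3²=9, 4²=16, 5²=25, 6²≡7, 7²≡20, 8²≡6, 9²≡23, 10²≡13, 11²≡5, 12²≡28, 13²≡24, 14²≡22 (mod 29).
The residues are {1, 4, 5, 6, 7, 9, 13, 16, 20, 22, 23, 24, 25, 28}; the non-residues are the remaining 14 nonzero classes.

2,3,8,10,11,12,14,15,17,18,19,21,26,27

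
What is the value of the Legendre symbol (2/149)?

Euler's criterion: (2/149) ≡ 2^74 (mod 149).
2^2 ≡ 4 (mod 149)
2^4 ≡ 16 (mod 149)
2^8 ≡ 107 (mod 149)
2^16 ≡ 125 (mod 149)
2^32 ≡ 129 (mod 149)
2^64 ≡ 102 (mod 149)
2^74 = 2^(64+8+2) ≡ 148 (mod 149).
Result is 148 ≡ −1, so (2/149) = −1.

-1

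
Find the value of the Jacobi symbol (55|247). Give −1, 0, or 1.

Reciprocity: 55 ≡ 3 and 247 ≡ 3 (mod 4), so (55/247) = −(247/55).
Reduce top mod 55: now compute (27/55).
Reciprocity: 27 ≡ 3 and 55 ≡ 3 (mod 4), so (27/55) = −(55/27).
Reduce top mod 27: now compute (1/27).
Reached (1/27) = 1. Collecting the sign flips along the way, the symbol is +1.

1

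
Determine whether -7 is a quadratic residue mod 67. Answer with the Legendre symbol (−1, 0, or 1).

1

Euler's criterion: (-7/67) ≡ 60^33 (mod 67).
60^2 ≡ 49 (mod 67)
60^4 ≡ 56 (mod 67)
60^8 ≡ 54 (mod 67)
60^16 ≡ 35 (mod 67)
60^32 ≡ 19 (mod 67)
60^33 = 60^(32+1) ≡ 1 (mod 67).
Result is 1, so (-7/67) = 1.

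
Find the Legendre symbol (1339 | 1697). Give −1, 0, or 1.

-1

Reciprocity: 1339 ≡ 3 and 1697 ≡ 1 (mod 4), so (1339/1697) = +(1697/1339).
Reduce top mod 1339: now compute (358/1339).
Pull out 2: since 1339 ≡ 3 (mod 8), (2/1339) = -1.
Reciprocity: 179 ≡ 3 and 1339 ≡ 3 (mod 4), so (179/1339) = −(1339/179).
Reduce top mod 179: now compute (86/179).
Pull out 2: since 179 ≡ 3 (mod 8), (2/179) = -1.
Reciprocity: 43 ≡ 3 and 179 ≡ 3 (mod 4), so (43/179) = −(179/43).
Reduce top mod 43: now compute (7/43).
Reciprocity: 7 ≡ 3 and 43 ≡ 3 (mod 4), so (7/43) = −(43/7).
Reduce top mod 7: now compute (1/7).
Reached (1/7) = 1. Collecting the sign flips along the way, the symbol is -1.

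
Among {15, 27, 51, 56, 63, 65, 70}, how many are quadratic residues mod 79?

(15/79) = -1 → non-residue.
(27/79) = -1 → non-residue.
(51/79) = +1 → QR.
(56/79) = -1 → non-residue.
(63/79) = -1 → non-residue.
(65/79) = +1 → QR.
(70/79) = -1 → non-residue.
Total quadratic residues among the 7: 2.

2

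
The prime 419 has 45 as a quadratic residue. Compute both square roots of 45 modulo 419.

123, 296

Since 419 ≡ 3 (mod 4), a square root of 45 is 45^((419+1)/4) = 45^105 mod 419.
Repeated squaring: 45^2≡349, 45^4≡291, 45^8≡43, 45^16≡173, 45^32≡180, 45^64≡137 (mod 419).
45^105 = 45^(64+32+8+1) ≡ 123 (mod 419).
Check: 123² = 15129 ≡ 45 (mod 419). The two roots are 123 and 296.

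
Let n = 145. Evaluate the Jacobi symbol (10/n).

0

Pull out 2: since 145 ≡ 1 (mod 8), (2/145) = +1.
Reciprocity: 5 ≡ 1 and 145 ≡ 1 (mod 4), so (5/145) = +(145/5).
Reduce top mod 5: now compute (0/5).
Top reduces to 0: gcd > 1, so the symbol is 0.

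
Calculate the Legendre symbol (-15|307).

-1

First reduce: -15 ≡ 292 (mod 307).
Pull out 2^2: since 307 ≡ 3 (mod 8), (2/307) = -1, so (2/307)^2 = +1.
Reciprocity: 73 ≡ 1 and 307 ≡ 3 (mod 4), so (73/307) = +(307/73).
Reduce top mod 73: now compute (15/73).
Reciprocity: 15 ≡ 3 and 73 ≡ 1 (mod 4), so (15/73) = +(73/15).
Reduce top mod 15: now compute (13/15).
Reciprocity: 13 ≡ 1 and 15 ≡ 3 (mod 4), so (13/15) = +(15/13).
Reduce top mod 13: now compute (2/13).
Pull out 2: since 13 ≡ 5 (mod 8), (2/13) = -1.
Reached (1/13) = 1. Collecting the sign flips along the way, the symbol is -1.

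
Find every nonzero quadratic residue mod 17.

Square k = 1,…,8 (k and 17−k give the same square):
1²=1, 2²=4, 3²=9, 4²=16, 5²≡8, 6²≡2, 7²≡15, 8²≡13 (mod 17).
So the quadratic residues mod 17 are {1, 2, 4, 8, 9, 13, 15, 16}.

1, 2, 4, 8, 9, 13, 15, 16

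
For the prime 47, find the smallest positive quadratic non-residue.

5

(2/47) = +1, so 2 is a residue.
(3/47) = +1, so 3 is a residue.
(4/47) = +1, so 4 is a residue.
(5/47) = −1, so 5 is the smallest positive non-residue mod 47.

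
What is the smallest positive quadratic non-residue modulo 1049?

3

(2/1049) = +1, so 2 is a residue.
(3/1049) = −1, so 3 is the smallest positive non-residue mod 1049.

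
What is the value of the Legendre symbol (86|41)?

1

Euler's criterion: (86/41) ≡ 4^20 (mod 41).
4^2 ≡ 16 (mod 41)
4^4 ≡ 10 (mod 41)
4^8 ≡ 18 (mod 41)
4^16 ≡ 37 (mod 41)
4^20 = 4^(16+4) ≡ 1 (mod 41).
Result is 1, so (86/41) = 1.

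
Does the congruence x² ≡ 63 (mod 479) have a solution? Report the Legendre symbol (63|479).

Reciprocity: 63 ≡ 3 and 479 ≡ 3 (mod 4), so (63/479) = −(479/63).
Reduce top mod 63: now compute (38/63).
Pull out 2: since 63 ≡ 7 (mod 8), (2/63) = +1.
Reciprocity: 19 ≡ 3 and 63 ≡ 3 (mod 4), so (19/63) = −(63/19).
Reduce top mod 19: now compute (6/19).
Pull out 2: since 19 ≡ 3 (mod 8), (2/19) = -1.
Reciprocity: 3 ≡ 3 and 19 ≡ 3 (mod 4), so (3/19) = −(19/3).
Reduce top mod 3: now compute (1/3).
Reached (1/3) = 1. Collecting the sign flips along the way, the symbol is +1.

1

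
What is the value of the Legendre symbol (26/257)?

Pull out 2: since 257 ≡ 1 (mod 8), (2/257) = +1.
Reciprocity: 13 ≡ 1 and 257 ≡ 1 (mod 4), so (13/257) = +(257/13).
Reduce top mod 13: now compute (10/13).
Pull out 2: since 13 ≡ 5 (mod 8), (2/13) = -1.
Reciprocity: 5 ≡ 1 and 13 ≡ 1 (mod 4), so (5/13) = +(13/5).
Reduce top mod 5: now compute (3/5).
Reciprocity: 3 ≡ 3 and 5 ≡ 1 (mod 4), so (3/5) = +(5/3).
Reduce top mod 3: now compute (2/3).
Pull out 2: since 3 ≡ 3 (mod 8), (2/3) = -1.
Reached (1/3) = 1. Collecting the sign flips along the way, the symbol is +1.

1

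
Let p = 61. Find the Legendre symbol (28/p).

-1

Pull out 2^2: since 61 ≡ 5 (mod 8), (2/61) = -1, so (2/61)^2 = +1.
Reciprocity: 7 ≡ 3 and 61 ≡ 1 (mod 4), so (7/61) = +(61/7).
Reduce top mod 7: now compute (5/7).
Reciprocity: 5 ≡ 1 and 7 ≡ 3 (mod 4), so (5/7) = +(7/5).
Reduce top mod 5: now compute (2/5).
Pull out 2: since 5 ≡ 5 (mod 8), (2/5) = -1.
Reached (1/5) = 1. Collecting the sign flips along the way, the symbol is -1.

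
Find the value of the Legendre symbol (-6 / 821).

First reduce: -6 ≡ 815 (mod 821).
Reciprocity: 815 ≡ 3 and 821 ≡ 1 (mod 4), so (815/821) = +(821/815).
Reduce top mod 815: now compute (6/815).
Pull out 2: since 815 ≡ 7 (mod 8), (2/815) = +1.
Reciprocity: 3 ≡ 3 and 815 ≡ 3 (mod 4), so (3/815) = −(815/3).
Reduce top mod 3: now compute (2/3).
Pull out 2: since 3 ≡ 3 (mod 8), (2/3) = -1.
Reached (1/3) = 1. Collecting the sign flips along the way, the symbol is +1.

1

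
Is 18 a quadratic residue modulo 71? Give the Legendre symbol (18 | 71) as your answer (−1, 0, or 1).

1

Euler's criterion: (18/71) ≡ 18^35 (mod 71).
18^2 ≡ 40 (mod 71)
18^4 ≡ 38 (mod 71)
18^8 ≡ 24 (mod 71)
18^16 ≡ 8 (mod 71)
18^32 ≡ 64 (mod 71)
18^35 = 18^(32+2+1) ≡ 1 (mod 71).
Result is 1, so (18/71) = 1.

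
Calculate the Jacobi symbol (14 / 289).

Pull out 2: since 289 ≡ 1 (mod 8), (2/289) = +1.
Reciprocity: 7 ≡ 3 and 289 ≡ 1 (mod 4), so (7/289) = +(289/7).
Reduce top mod 7: now compute (2/7).
Pull out 2: since 7 ≡ 7 (mod 8), (2/7) = +1.
Reached (1/7) = 1. Collecting the sign flips along the way, the symbol is +1.

1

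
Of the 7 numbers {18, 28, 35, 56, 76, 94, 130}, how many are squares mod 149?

(18/149) = -1 → non-residue.
(28/149) = +1 → QR.
(35/149) = +1 → QR.
(56/149) = -1 → non-residue.
(76/149) = +1 → QR.
(94/149) = -1 → non-residue.
(130/149) = +1 → QR.
Total quadratic residues among the 7: 4.

4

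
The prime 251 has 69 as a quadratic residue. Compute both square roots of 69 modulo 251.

Since 251 ≡ 3 (mod 4), a square root of 69 is 69^((251+1)/4) = 69^63 mod 251.
Repeated squaring: 69^2≡243, 69^4≡64, 69^8≡80, 69^16≡125, 69^32≡63 (mod 251).
69^63 = 69^(32+16+8+4+2+1) ≡ 123 (mod 251).
Check: 123² = 15129 ≡ 69 (mod 251). The two roots are 123 and 128.

123, 128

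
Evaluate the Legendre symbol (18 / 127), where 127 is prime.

1

Pull out 2: since 127 ≡ 7 (mod 8), (2/127) = +1.
Reciprocity: 9 ≡ 1 and 127 ≡ 3 (mod 4), so (9/127) = +(127/9).
Reduce top mod 9: now compute (1/9).
Reached (1/9) = 1. Collecting the sign flips along the way, the symbol is +1.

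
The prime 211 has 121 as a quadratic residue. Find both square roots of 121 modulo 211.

Since 211 ≡ 3 (mod 4), a square root of 121 is 121^((211+1)/4) = 121^53 mod 211.
Repeated squaring: 121^2≡82, 121^4≡183, 121^8≡151, 121^16≡13, 121^32≡169 (mod 211).
121^53 = 121^(32+16+4+1) ≡ 11 (mod 211).
Check: 11² = 121 ≡ 121 (mod 211). The two roots are 11 and 200.

11, 200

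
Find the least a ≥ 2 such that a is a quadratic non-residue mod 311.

(2/311) = +1, so 2 is a residue.
(3/311) = +1, so 3 is a residue.
(4/311) = +1, so 4 is a residue.
(5/311) = +1, so 5 is a residue.
(6/311) = +1, so 6 is a residue.
(7/311) = +1, so 7 is a residue.
(8/311) = +1, so 8 is a residue.
(9/311) = +1, so 9 is a residue.
(10/311) = +1, so 10 is a residue.
(11/311) = −1, so 11 is the smallest positive non-residue mod 311.

11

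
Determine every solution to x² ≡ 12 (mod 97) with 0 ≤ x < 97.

20, 77

97 ≡ 1 (mod 4), so we find a root by search.
Trying successive values, 20² = 400 ≡ 12 (mod 97). The other root is 97 − 20 = 77.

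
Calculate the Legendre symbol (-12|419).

First reduce: -12 ≡ 407 (mod 419).
Reciprocity: 407 ≡ 3 and 419 ≡ 3 (mod 4), so (407/419) = −(419/407).
Reduce top mod 407: now compute (12/407).
Pull out 2^2: since 407 ≡ 7 (mod 8), (2/407) = +1, so (2/407)^2 = +1.
Reciprocity: 3 ≡ 3 and 407 ≡ 3 (mod 4), so (3/407) = −(407/3).
Reduce top mod 3: now compute (2/3).
Pull out 2: since 3 ≡ 3 (mod 8), (2/3) = -1.
Reached (1/3) = 1. Collecting the sign flips along the way, the symbol is -1.

-1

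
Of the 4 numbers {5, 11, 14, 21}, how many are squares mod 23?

0

(5/23) = -1 → non-residue.
(11/23) = -1 → non-residue.
(14/23) = -1 → non-residue.
(21/23) = -1 → non-residue.
Total quadratic residues among the 4: 0.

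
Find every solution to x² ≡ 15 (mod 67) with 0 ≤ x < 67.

Since 67 ≡ 3 (mod 4), a square root of 15 is 15^((67+1)/4) = 15^17 mod 67.
Repeated squaring: 15^2≡24, 15^4≡40, 15^8≡59, 15^16≡64 (mod 67).
15^17 = 15^(16+1) ≡ 22 (mod 67).
Check: 22² = 484 ≡ 15 (mod 67). The two roots are 22 and 45.

22, 45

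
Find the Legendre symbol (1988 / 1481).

-1

First reduce: 1988 ≡ 507 (mod 1481).
Reciprocity: 507 ≡ 3 and 1481 ≡ 1 (mod 4), so (507/1481) = +(1481/507).
Reduce top mod 507: now compute (467/507).
Reciprocity: 467 ≡ 3 and 507 ≡ 3 (mod 4), so (467/507) = −(507/467).
Reduce top mod 467: now compute (40/467).
Pull out 2^3: since 467 ≡ 3 (mod 8), (2/467) = -1, so (2/467)^3 = -1.
Reciprocity: 5 ≡ 1 and 467 ≡ 3 (mod 4), so (5/467) = +(467/5).
Reduce top mod 5: now compute (2/5).
Pull out 2: since 5 ≡ 5 (mod 8), (2/5) = -1.
Reached (1/5) = 1. Collecting the sign flips along the way, the symbol is -1.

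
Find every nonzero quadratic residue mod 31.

1,2,4,5,7,8,9,10,14,16,18,19,20,25,28

Square k = 1,…,15 (k and 31−k give the same square):
1²=1, 2²=4, 3²=9, 4²=16, 5²=25, 6²≡5, 7²≡18, 8²≡2, 9²≡19, 10²≡7, 11²≡28, 12²≡20, 13²≡14, 14²≡10, 15²≡8 (mod 31).
So the quadratic residues mod 31 are {1, 2, 4, 5, 7, 8, 9, 10, 14, 16, 18, 19, 20, 25, 28}.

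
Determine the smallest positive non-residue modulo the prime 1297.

(2/1297) = +1, so 2 is a residue.
(3/1297) = +1, so 3 is a residue.
(4/1297) = +1, so 4 is a residue.
(5/1297) = −1, so 5 is the smallest positive non-residue mod 1297.

5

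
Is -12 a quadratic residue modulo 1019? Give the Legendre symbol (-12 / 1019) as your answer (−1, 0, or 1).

First reduce: -12 ≡ 1007 (mod 1019).
Reciprocity: 1007 ≡ 3 and 1019 ≡ 3 (mod 4), so (1007/1019) = −(1019/1007).
Reduce top mod 1007: now compute (12/1007).
Pull out 2^2: since 1007 ≡ 7 (mod 8), (2/1007) = +1, so (2/1007)^2 = +1.
Reciprocity: 3 ≡ 3 and 1007 ≡ 3 (mod 4), so (3/1007) = −(1007/3).
Reduce top mod 3: now compute (2/3).
Pull out 2: since 3 ≡ 3 (mod 8), (2/3) = -1.
Reached (1/3) = 1. Collecting the sign flips along the way, the symbol is -1.

-1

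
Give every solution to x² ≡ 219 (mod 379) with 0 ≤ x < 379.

149, 230

Since 379 ≡ 3 (mod 4), a square root of 219 is 219^((379+1)/4) = 219^95 mod 379.
Repeated squaring: 219^2≡207, 219^4≡22, 219^8≡105, 219^16≡34, 219^32≡19, 219^64≡361 (mod 379).
219^95 = 219^(64+16+8+4+2+1) ≡ 149 (mod 379).
Check: 149² = 22201 ≡ 219 (mod 379). The two roots are 149 and 230.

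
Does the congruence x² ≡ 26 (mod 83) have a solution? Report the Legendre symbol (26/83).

1

Euler's criterion: (26/83) ≡ 26^41 (mod 83).
26^2 ≡ 12 (mod 83)
26^4 ≡ 61 (mod 83)
26^8 ≡ 69 (mod 83)
26^16 ≡ 30 (mod 83)
26^32 ≡ 70 (mod 83)
26^41 = 26^(32+8+1) ≡ 1 (mod 83).
Result is 1, so (26/83) = 1.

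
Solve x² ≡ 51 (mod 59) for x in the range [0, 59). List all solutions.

Since 59 ≡ 3 (mod 4), a square root of 51 is 51^((59+1)/4) = 51^15 mod 59.
Repeated squaring: 51^2≡5, 51^4≡25, 51^8≡35 (mod 59).
51^15 = 51^(8+4+2+1) ≡ 46 (mod 59).
Check: 46² = 2116 ≡ 51 (mod 59). The two roots are 13 and 46.

13, 46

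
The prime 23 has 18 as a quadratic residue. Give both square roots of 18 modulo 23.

8, 15

Since 23 ≡ 3 (mod 4), a square root of 18 is 18^((23+1)/4) = 18^6 mod 23.
Repeated squaring: 18^2≡2, 18^4≡4 (mod 23).
18^6 = 18^(4+2) ≡ 8 (mod 23).
Check: 8² = 64 ≡ 18 (mod 23). The two roots are 8 and 15.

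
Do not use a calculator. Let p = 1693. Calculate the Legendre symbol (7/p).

-1

Reciprocity: 7 ≡ 3 and 1693 ≡ 1 (mod 4), so (7/1693) = +(1693/7).
Reduce top mod 7: now compute (6/7).
Pull out 2: since 7 ≡ 7 (mod 8), (2/7) = +1.
Reciprocity: 3 ≡ 3 and 7 ≡ 3 (mod 4), so (3/7) = −(7/3).
Reduce top mod 3: now compute (1/3).
Reached (1/3) = 1. Collecting the sign flips along the way, the symbol is -1.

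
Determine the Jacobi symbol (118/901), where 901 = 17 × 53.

-1

Pull out 2: since 901 ≡ 5 (mod 8), (2/901) = -1.
Reciprocity: 59 ≡ 3 and 901 ≡ 1 (mod 4), so (59/901) = +(901/59).
Reduce top mod 59: now compute (16/59).
Pull out 2^4: since 59 ≡ 3 (mod 8), (2/59) = -1, so (2/59)^4 = +1.
Reached (1/59) = 1. Collecting the sign flips along the way, the symbol is -1.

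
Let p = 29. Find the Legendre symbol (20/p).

1

Euler's criterion: (20/29) ≡ 20^14 (mod 29).
20^2 ≡ 23 (mod 29)
20^4 ≡ 7 (mod 29)
20^8 ≡ 20 (mod 29)
20^14 = 20^(8+4+2) ≡ 1 (mod 29).
Result is 1, so (20/29) = 1.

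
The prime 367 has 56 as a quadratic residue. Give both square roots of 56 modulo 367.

Since 367 ≡ 3 (mod 4), a square root of 56 is 56^((367+1)/4) = 56^92 mod 367.
Repeated squaring: 56^2≡200, 56^4≡364, 56^8≡9, 56^16≡81, 56^32≡322, 56^64≡190 (mod 367).
56^92 = 56^(64+16+8+4) ≡ 281 (mod 367).
Check: 281² = 78961 ≡ 56 (mod 367). The two roots are 86 and 281.

86, 281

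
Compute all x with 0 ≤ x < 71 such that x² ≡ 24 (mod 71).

Since 71 ≡ 3 (mod 4), a square root of 24 is 24^((71+1)/4) = 24^18 mod 71.
Repeated squaring: 24^2≡8, 24^4≡64, 24^8≡49, 24^16≡58 (mod 71).
24^18 = 24^(16+2) ≡ 38 (mod 71).
Check: 38² = 1444 ≡ 24 (mod 71). The two roots are 33 and 38.

33, 38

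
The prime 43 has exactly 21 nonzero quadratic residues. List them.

Square k = 1,…,21 (k and 43−k give the same square):
1²=1, 2²=4, 3²=9, 4²=16, 5²=25, 6²=36, 7²≡6, 8²≡21, 9²≡38, 10²≡14, 11²≡35, 12²≡15, 13²≡40, 14²≡24, 15²≡10, 16²≡41, 17²≡31, 18²≡23, 19²≡17, 20²≡13, 21²≡11 (mod 43).
So the quadratic residues mod 43 are {1, 4, 6, 9, 10, 11, 13, 14, 15, 16, 17, 21, 23, 24, 25, 31, 35, 36, 38, 40, 41}.

1 4 6 9 10 11 13 14 15 16 17 21 23 24 25 31 35 36 38 40 41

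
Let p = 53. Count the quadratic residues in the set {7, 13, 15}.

3

(7/53) = +1 → QR.
(13/53) = +1 → QR.
(15/53) = +1 → QR.
Total quadratic residues among the 3: 3.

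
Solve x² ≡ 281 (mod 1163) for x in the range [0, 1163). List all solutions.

38, 1125

Since 1163 ≡ 3 (mod 4), a square root of 281 is 281^((1163+1)/4) = 281^291 mod 1163.
Repeated squaring: 281^2≡1040, 281^4≡10, 281^8≡100, 281^16≡696, 281^32≡608, 281^64≡993, 281^128≡988, 281^256≡387 (mod 1163).
281^291 = 281^(256+32+2+1) ≡ 38 (mod 1163).
Check: 38² = 1444 ≡ 281 (mod 1163). The two roots are 38 and 1125.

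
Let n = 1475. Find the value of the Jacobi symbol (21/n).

Reciprocity: 21 ≡ 1 and 1475 ≡ 3 (mod 4), so (21/1475) = +(1475/21).
Reduce top mod 21: now compute (5/21).
Reciprocity: 5 ≡ 1 and 21 ≡ 1 (mod 4), so (5/21) = +(21/5).
Reduce top mod 5: now compute (1/5).
Reached (1/5) = 1. Collecting the sign flips along the way, the symbol is +1.

1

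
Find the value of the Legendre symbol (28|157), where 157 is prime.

-1

Euler's criterion: (28/157) ≡ 28^78 (mod 157).
28^2 ≡ 156 (mod 157)
28^4 ≡ 1 (mod 157)
28^8 ≡ 1 (mod 157)
28^16 ≡ 1 (mod 157)
28^32 ≡ 1 (mod 157)
28^64 ≡ 1 (mod 157)
28^78 = 28^(64+8+4+2) ≡ 156 (mod 157).
Result is 156 ≡ −1, so (28/157) = −1.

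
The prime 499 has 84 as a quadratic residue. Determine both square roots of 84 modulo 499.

87, 412

Since 499 ≡ 3 (mod 4), a square root of 84 is 84^((499+1)/4) = 84^125 mod 499.
Repeated squaring: 84^2≡70, 84^4≡409, 84^8≡116, 84^16≡482, 84^32≡289, 84^64≡188 (mod 499).
84^125 = 84^(64+32+16+8+4+1) ≡ 412 (mod 499).
Check: 412² = 169744 ≡ 84 (mod 499). The two roots are 87 and 412.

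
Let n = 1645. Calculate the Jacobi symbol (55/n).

Reciprocity: 55 ≡ 3 and 1645 ≡ 1 (mod 4), so (55/1645) = +(1645/55).
Reduce top mod 55: now compute (50/55).
Pull out 2: since 55 ≡ 7 (mod 8), (2/55) = +1.
Reciprocity: 25 ≡ 1 and 55 ≡ 3 (mod 4), so (25/55) = +(55/25).
Reduce top mod 25: now compute (5/25).
Reciprocity: 5 ≡ 1 and 25 ≡ 1 (mod 4), so (5/25) = +(25/5).
Reduce top mod 5: now compute (0/5).
Top reduces to 0: gcd > 1, so the symbol is 0.

0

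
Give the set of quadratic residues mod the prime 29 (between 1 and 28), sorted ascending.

Square k = 1,…,14 (k and 29−k give the same square):
1²=1, 2²=4, 3²=9, 4²=16, 5²=25, 6²≡7, 7²≡20, 8²≡6, 9²≡23, 10²≡13, 11²≡5, 12²≡28, 13²≡24, 14²≡22 (mod 29).
So the quadratic residues mod 29 are {1, 4, 5, 6, 7, 9, 13, 16, 20, 22, 23, 24, 25, 28}.

1 4 5 6 7 9 13 16 20 22 23 24 25 28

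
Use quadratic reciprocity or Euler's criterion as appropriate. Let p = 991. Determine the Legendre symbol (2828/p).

-1

First reduce: 2828 ≡ 846 (mod 991).
Pull out 2: since 991 ≡ 7 (mod 8), (2/991) = +1.
Reciprocity: 423 ≡ 3 and 991 ≡ 3 (mod 4), so (423/991) = −(991/423).
Reduce top mod 423: now compute (145/423).
Reciprocity: 145 ≡ 1 and 423 ≡ 3 (mod 4), so (145/423) = +(423/145).
Reduce top mod 145: now compute (133/145).
Reciprocity: 133 ≡ 1 and 145 ≡ 1 (mod 4), so (133/145) = +(145/133).
Reduce top mod 133: now compute (12/133).
Pull out 2^2: since 133 ≡ 5 (mod 8), (2/133) = -1, so (2/133)^2 = +1.
Reciprocity: 3 ≡ 3 and 133 ≡ 1 (mod 4), so (3/133) = +(133/3).
Reduce top mod 3: now compute (1/3).
Reached (1/3) = 1. Collecting the sign flips along the way, the symbol is -1.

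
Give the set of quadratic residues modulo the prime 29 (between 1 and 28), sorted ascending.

1 4 5 6 7 9 13 16 20 22 23 24 25 28

Square k = 1,…,14 (k and 29−k give the same square):
1²=1, 2²=4, 3²=9, 4²=16, 5²=25, 6²≡7, 7²≡20, 8²≡6, 9²≡23, 10²≡13, 11²≡5, 12²≡28, 13²≡24, 14²≡22 (mod 29).
So the quadratic residues mod 29 are {1, 4, 5, 6, 7, 9, 13, 16, 20, 22, 23, 24, 25, 28}.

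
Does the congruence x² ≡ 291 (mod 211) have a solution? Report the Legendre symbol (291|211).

First reduce: 291 ≡ 80 (mod 211).
Pull out 2^4: since 211 ≡ 3 (mod 8), (2/211) = -1, so (2/211)^4 = +1.
Reciprocity: 5 ≡ 1 and 211 ≡ 3 (mod 4), so (5/211) = +(211/5).
Reduce top mod 5: now compute (1/5).
Reached (1/5) = 1. Collecting the sign flips along the way, the symbol is +1.

1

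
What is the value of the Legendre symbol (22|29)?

1

Euler's criterion: (22/29) ≡ 22^14 (mod 29).
22^2 ≡ 20 (mod 29)
22^4 ≡ 23 (mod 29)
22^8 ≡ 7 (mod 29)
22^14 = 22^(8+4+2) ≡ 1 (mod 29).
Result is 1, so (22/29) = 1.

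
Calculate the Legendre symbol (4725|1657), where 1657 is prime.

-1

First reduce: 4725 ≡ 1411 (mod 1657).
Reciprocity: 1411 ≡ 3 and 1657 ≡ 1 (mod 4), so (1411/1657) = +(1657/1411).
Reduce top mod 1411: now compute (246/1411).
Pull out 2: since 1411 ≡ 3 (mod 8), (2/1411) = -1.
Reciprocity: 123 ≡ 3 and 1411 ≡ 3 (mod 4), so (123/1411) = −(1411/123).
Reduce top mod 123: now compute (58/123).
Pull out 2: since 123 ≡ 3 (mod 8), (2/123) = -1.
Reciprocity: 29 ≡ 1 and 123 ≡ 3 (mod 4), so (29/123) = +(123/29).
Reduce top mod 29: now compute (7/29).
Reciprocity: 7 ≡ 3 and 29 ≡ 1 (mod 4), so (7/29) = +(29/7).
Reduce top mod 7: now compute (1/7).
Reached (1/7) = 1. Collecting the sign flips along the way, the symbol is -1.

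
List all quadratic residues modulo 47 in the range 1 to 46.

Square k = 1,…,23 (k and 47−k give the same square):
1²=1, 2²=4, 3²=9, 4²=16, 5²=25, 6²=36, 7²≡2, 8²≡17, 9²≡34, 10²≡6, 11²≡27, 12²≡3, 13²≡28, 14²≡8, 15²≡37, 16²≡21, 17²≡7, 18²≡42, 19²≡32, 20²≡24, 21²≡18, 22²≡14, 23²≡12 (mod 47).
So the quadratic residues mod 47 are {1, 2, 3, 4, 6, 7, 8, 9, 12, 14, 16, 17, 18, 21, 24, 25, 27, 28, 32, 34, 36, 37, 42}.

1, 2, 3, 4, 6, 7, 8, 9, 12, 14, 16, 17, 18, 21, 24, 25, 27, 28, 32, 34, 36, 37, 42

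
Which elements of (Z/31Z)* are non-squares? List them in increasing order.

3 6 11 12 13 15 17 21 22 23 24 26 27 29 30

Square k = 1,…,15 (k and 31−k give the same square):
1²=1, 2²=4, 3²=9, 4²=16, 5²=25, 6²≡5, 7²≡18, 8²≡2, 9²≡19, 10²≡7, 11²≡28, 12²≡20, 13²≡14, 14²≡10, 15²≡8 (mod 31).
The residues are {1, 2, 4, 5, 7, 8, 9, 10, 14, 16, 18, 19, 20, 25, 28}; the non-residues are the remaining 15 nonzero classes.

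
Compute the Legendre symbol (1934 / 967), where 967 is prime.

0

First reduce: 1934 ≡ 0 (mod 967).
Top reduces to 0: gcd > 1, so the symbol is 0.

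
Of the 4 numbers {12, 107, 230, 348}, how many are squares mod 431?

(12/431) = +1 → QR.
(107/431) = -1 → non-residue.
(230/431) = +1 → QR.
(348/431) = +1 → QR.
Total quadratic residues among the 4: 3.

3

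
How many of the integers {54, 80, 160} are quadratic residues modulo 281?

2

(54/281) = -1 → non-residue.
(80/281) = +1 → QR.
(160/281) = +1 → QR.
Total quadratic residues among the 3: 2.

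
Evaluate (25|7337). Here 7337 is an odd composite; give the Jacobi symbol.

Reciprocity: 25 ≡ 1 and 7337 ≡ 1 (mod 4), so (25/7337) = +(7337/25).
Reduce top mod 25: now compute (12/25).
Pull out 2^2: since 25 ≡ 1 (mod 8), (2/25) = +1, so (2/25)^2 = +1.
Reciprocity: 3 ≡ 3 and 25 ≡ 1 (mod 4), so (3/25) = +(25/3).
Reduce top mod 3: now compute (1/3).
Reached (1/3) = 1. Collecting the sign flips along the way, the symbol is +1.

1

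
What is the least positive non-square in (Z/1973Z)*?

2

(2/1973) = −1, so 2 is the smallest positive non-residue mod 1973.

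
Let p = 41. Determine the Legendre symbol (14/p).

-1

Pull out 2: since 41 ≡ 1 (mod 8), (2/41) = +1.
Reciprocity: 7 ≡ 3 and 41 ≡ 1 (mod 4), so (7/41) = +(41/7).
Reduce top mod 7: now compute (6/7).
Pull out 2: since 7 ≡ 7 (mod 8), (2/7) = +1.
Reciprocity: 3 ≡ 3 and 7 ≡ 3 (mod 4), so (3/7) = −(7/3).
Reduce top mod 3: now compute (1/3).
Reached (1/3) = 1. Collecting the sign flips along the way, the symbol is -1.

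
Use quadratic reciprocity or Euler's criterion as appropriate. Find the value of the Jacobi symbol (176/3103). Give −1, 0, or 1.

-1

Pull out 2^4: since 3103 ≡ 7 (mod 8), (2/3103) = +1, so (2/3103)^4 = +1.
Reciprocity: 11 ≡ 3 and 3103 ≡ 3 (mod 4), so (11/3103) = −(3103/11).
Reduce top mod 11: now compute (1/11).
Reached (1/11) = 1. Collecting the sign flips along the way, the symbol is -1.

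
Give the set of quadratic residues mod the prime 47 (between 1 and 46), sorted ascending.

1, 2, 3, 4, 6, 7, 8, 9, 12, 14, 16, 17, 18, 21, 24, 25, 27, 28, 32, 34, 36, 37, 42

Square k = 1,…,23 (k and 47−k give the same square):
1²=1, 2²=4, 3²=9, 4²=16, 5²=25, 6²=36, 7²≡2, 8²≡17, 9²≡34, 10²≡6, 11²≡27, 12²≡3, 13²≡28, 14²≡8, 15²≡37, 16²≡21, 17²≡7, 18²≡42, 19²≡32, 20²≡24, 21²≡18, 22²≡14, 23²≡12 (mod 47).
So the quadratic residues mod 47 are {1, 2, 3, 4, 6, 7, 8, 9, 12, 14, 16, 17, 18, 21, 24, 25, 27, 28, 32, 34, 36, 37, 42}.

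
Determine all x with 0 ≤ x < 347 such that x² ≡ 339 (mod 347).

133, 214

Since 347 ≡ 3 (mod 4), a square root of 339 is 339^((347+1)/4) = 339^87 mod 347.
Repeated squaring: 339^2≡64, 339^4≡279, 339^8≡113, 339^16≡277, 339^32≡42, 339^64≡29 (mod 347).
339^87 = 339^(64+16+4+2+1) ≡ 133 (mod 347).
Check: 133² = 17689 ≡ 339 (mod 347). The two roots are 133 and 214.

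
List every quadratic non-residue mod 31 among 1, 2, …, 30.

Square k = 1,…,15 (k and 31−k give the same square):
1²=1, 2²=4, 3²=9, 4²=16, 5²=25, 6²≡5, 7²≡18, 8²≡2, 9²≡19, 10²≡7, 11²≡28, 12²≡20, 13²≡14, 14²≡10, 15²≡8 (mod 31).
The residues are {1, 2, 4, 5, 7, 8, 9, 10, 14, 16, 18, 19, 20, 25, 28}; the non-residues are the remaining 15 nonzero classes.

3,6,11,12,13,15,17,21,22,23,24,26,27,29,30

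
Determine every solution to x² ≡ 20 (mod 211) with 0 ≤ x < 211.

81, 130

Since 211 ≡ 3 (mod 4), a square root of 20 is 20^((211+1)/4) = 20^53 mod 211.
Repeated squaring: 20^2≡189, 20^4≡62, 20^8≡46, 20^16≡6, 20^32≡36 (mod 211).
20^53 = 20^(32+16+4+1) ≡ 81 (mod 211).
Check: 81² = 6561 ≡ 20 (mod 211). The two roots are 81 and 130.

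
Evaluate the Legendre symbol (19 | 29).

Euler's criterion: (19/29) ≡ 19^14 (mod 29).
19^2 ≡ 13 (mod 29)
19^4 ≡ 24 (mod 29)
19^8 ≡ 25 (mod 29)
19^14 = 19^(8+4+2) ≡ 28 (mod 29).
Result is 28 ≡ −1, so (19/29) = −1.

-1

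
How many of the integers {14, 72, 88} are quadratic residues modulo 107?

1

(14/107) = +1 → QR.
(72/107) = -1 → non-residue.
(88/107) = -1 → non-residue.
Total quadratic residues among the 3: 1.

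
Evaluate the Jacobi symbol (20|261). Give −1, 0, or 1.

1

Pull out 2^2: since 261 ≡ 5 (mod 8), (2/261) = -1, so (2/261)^2 = +1.
Reciprocity: 5 ≡ 1 and 261 ≡ 1 (mod 4), so (5/261) = +(261/5).
Reduce top mod 5: now compute (1/5).
Reached (1/5) = 1. Collecting the sign flips along the way, the symbol is +1.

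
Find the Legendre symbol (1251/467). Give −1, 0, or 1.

1

First reduce: 1251 ≡ 317 (mod 467).
Reciprocity: 317 ≡ 1 and 467 ≡ 3 (mod 4), so (317/467) = +(467/317).
Reduce top mod 317: now compute (150/317).
Pull out 2: since 317 ≡ 5 (mod 8), (2/317) = -1.
Reciprocity: 75 ≡ 3 and 317 ≡ 1 (mod 4), so (75/317) = +(317/75).
Reduce top mod 75: now compute (17/75).
Reciprocity: 17 ≡ 1 and 75 ≡ 3 (mod 4), so (17/75) = +(75/17).
Reduce top mod 17: now compute (7/17).
Reciprocity: 7 ≡ 3 and 17 ≡ 1 (mod 4), so (7/17) = +(17/7).
Reduce top mod 7: now compute (3/7).
Reciprocity: 3 ≡ 3 and 7 ≡ 3 (mod 4), so (3/7) = −(7/3).
Reduce top mod 3: now compute (1/3).
Reached (1/3) = 1. Collecting the sign flips along the way, the symbol is +1.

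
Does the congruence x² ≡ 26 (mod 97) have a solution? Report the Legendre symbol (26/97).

Euler's criterion: (26/97) ≡ 26^48 (mod 97).
26^2 ≡ 94 (mod 97)
26^4 ≡ 9 (mod 97)
26^8 ≡ 81 (mod 97)
26^16 ≡ 62 (mod 97)
26^32 ≡ 61 (mod 97)
26^48 = 26^(32+16) ≡ 96 (mod 97).
Result is 96 ≡ −1, so (26/97) = −1.

-1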